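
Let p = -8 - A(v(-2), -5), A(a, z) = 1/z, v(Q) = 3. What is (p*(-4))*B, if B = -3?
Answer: -468/5 ≈ -93.600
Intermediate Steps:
p = -39/5 (p = -8 - 1/(-5) = -8 - 1*(-1/5) = -8 + 1/5 = -39/5 ≈ -7.8000)
(p*(-4))*B = -39/5*(-4)*(-3) = (156/5)*(-3) = -468/5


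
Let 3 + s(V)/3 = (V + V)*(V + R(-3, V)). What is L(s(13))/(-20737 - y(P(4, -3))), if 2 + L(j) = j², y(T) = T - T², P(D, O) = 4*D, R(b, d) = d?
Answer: -4076359/20497 ≈ -198.88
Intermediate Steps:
s(V) = -9 + 12*V² (s(V) = -9 + 3*((V + V)*(V + V)) = -9 + 3*((2*V)*(2*V)) = -9 + 3*(4*V²) = -9 + 12*V²)
L(j) = -2 + j²
L(s(13))/(-20737 - y(P(4, -3))) = (-2 + (-9 + 12*13²)²)/(-20737 - 4*4*(1 - 4*4)) = (-2 + (-9 + 12*169)²)/(-20737 - 16*(1 - 1*16)) = (-2 + (-9 + 2028)²)/(-20737 - 16*(1 - 16)) = (-2 + 2019²)/(-20737 - 16*(-15)) = (-2 + 4076361)/(-20737 - 1*(-240)) = 4076359/(-20737 + 240) = 4076359/(-20497) = 4076359*(-1/20497) = -4076359/20497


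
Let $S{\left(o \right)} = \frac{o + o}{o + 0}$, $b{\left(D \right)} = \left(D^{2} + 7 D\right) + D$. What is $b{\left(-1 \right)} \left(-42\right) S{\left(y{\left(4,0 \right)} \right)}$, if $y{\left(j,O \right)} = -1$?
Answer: $588$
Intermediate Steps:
$b{\left(D \right)} = D^{2} + 8 D$
$S{\left(o \right)} = 2$ ($S{\left(o \right)} = \frac{2 o}{o} = 2$)
$b{\left(-1 \right)} \left(-42\right) S{\left(y{\left(4,0 \right)} \right)} = - (8 - 1) \left(-42\right) 2 = \left(-1\right) 7 \left(-42\right) 2 = \left(-7\right) \left(-42\right) 2 = 294 \cdot 2 = 588$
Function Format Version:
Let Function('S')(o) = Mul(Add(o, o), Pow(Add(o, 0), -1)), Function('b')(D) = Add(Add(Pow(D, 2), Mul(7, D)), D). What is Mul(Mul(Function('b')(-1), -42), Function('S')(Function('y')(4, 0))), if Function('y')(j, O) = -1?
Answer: 588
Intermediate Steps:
Function('b')(D) = Add(Pow(D, 2), Mul(8, D))
Function('S')(o) = 2 (Function('S')(o) = Mul(Mul(2, o), Pow(o, -1)) = 2)
Mul(Mul(Function('b')(-1), -42), Function('S')(Function('y')(4, 0))) = Mul(Mul(Mul(-1, Add(8, -1)), -42), 2) = Mul(Mul(Mul(-1, 7), -42), 2) = Mul(Mul(-7, -42), 2) = Mul(294, 2) = 588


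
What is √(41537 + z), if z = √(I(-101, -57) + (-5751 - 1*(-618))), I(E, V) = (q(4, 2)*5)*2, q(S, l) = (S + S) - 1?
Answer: √(41537 + I*√5063) ≈ 203.81 + 0.175*I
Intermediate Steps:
q(S, l) = -1 + 2*S (q(S, l) = 2*S - 1 = -1 + 2*S)
I(E, V) = 70 (I(E, V) = ((-1 + 2*4)*5)*2 = ((-1 + 8)*5)*2 = (7*5)*2 = 35*2 = 70)
z = I*√5063 (z = √(70 + (-5751 - 1*(-618))) = √(70 + (-5751 + 618)) = √(70 - 5133) = √(-5063) = I*√5063 ≈ 71.155*I)
√(41537 + z) = √(41537 + I*√5063)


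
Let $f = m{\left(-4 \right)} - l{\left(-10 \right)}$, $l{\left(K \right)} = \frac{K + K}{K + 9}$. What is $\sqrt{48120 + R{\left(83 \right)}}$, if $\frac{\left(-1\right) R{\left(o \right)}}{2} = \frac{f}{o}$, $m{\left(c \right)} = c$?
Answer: $\frac{2 \sqrt{82875666}}{83} \approx 219.36$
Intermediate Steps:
$l{\left(K \right)} = \frac{2 K}{9 + K}$
$f = -24$ ($f = -4 - 2 \left(-10\right) \frac{1}{9 - 10} = -4 - 2 \left(-10\right) \frac{1}{-1} = -4 - 2 \left(-10\right) \left(-1\right) = -4 - 20 = -24$)
$R{\left(o \right)} = \frac{48}{o}$ ($R{\left(o \right)} = - 2 \left(- \frac{24}{o}\right) = \frac{48}{o}$)
$\sqrt{48120 + R{\left(83 \right)}} = \sqrt{48120 + \frac{48}{83}} = \sqrt{\frac{3994008}{83}} = \frac{2 \sqrt{82875666}}{83}$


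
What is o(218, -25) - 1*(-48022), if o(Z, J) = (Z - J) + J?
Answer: 48240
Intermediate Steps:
o(Z, J) = Z
o(218, -25) - 1*(-48022) = 218 - 1*(-48022) = 218 + 48022 = 48240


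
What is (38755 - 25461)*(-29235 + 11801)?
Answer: -231767596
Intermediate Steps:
(38755 - 25461)*(-29235 + 11801) = 13294*(-17434) = -231767596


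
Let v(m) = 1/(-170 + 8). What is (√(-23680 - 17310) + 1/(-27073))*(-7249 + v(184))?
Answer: 1174339/4385826 - 1174339*I*√40990/162 ≈ 0.26776 - 1.4676e+6*I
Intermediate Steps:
v(m) = -1/162 (v(m) = 1/(-162) = -1/162)
(√(-23680 - 17310) + 1/(-27073))*(-7249 + v(184)) = (√(-23680 - 17310) + 1/(-27073))*(-7249 - 1/162) = (√(-40990) - 1/27073)*(-1174339/162) = (I*√40990 - 1/27073)*(-1174339/162) = (-1/27073 + I*√40990)*(-1174339/162) = 1174339/4385826 - 1174339*I*√40990/162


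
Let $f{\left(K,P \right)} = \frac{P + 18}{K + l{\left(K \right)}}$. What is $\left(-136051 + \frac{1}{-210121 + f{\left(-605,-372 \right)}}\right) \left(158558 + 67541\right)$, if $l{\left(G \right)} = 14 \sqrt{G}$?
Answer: $- \frac{219383573809064725455212178}{7131875072699327} - \frac{4108671028 i \sqrt{5}}{7131875072699327} \approx -3.0761 \cdot 10^{10} - 1.2882 \cdot 10^{-6} i$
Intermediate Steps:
$f{\left(K,P \right)} = \frac{18 + P}{K + 14 \sqrt{K}}$ ($f{\left(K,P \right)} = \frac{P + 18}{K + 14 \sqrt{K}} = \frac{18 + P}{K + 14 \sqrt{K}}$)
$\left(-136051 + \frac{1}{-210121 + f{\left(-605,-372 \right)}}\right) \left(158558 + 67541\right) = \left(-136051 + \frac{1}{-210121 + \frac{18 - 372}{-605 + 14 \sqrt{-605}}}\right) \left(158558 + 67541\right) = \left(-136051 + \frac{1}{-210121 + \frac{1}{-605 + 14 \cdot 11 i \sqrt{5}} \left(-354\right)}\right) 226099 = \left(-136051 + \frac{1}{-210121 + \frac{1}{-605 + 154 i \sqrt{5}} \left(-354\right)}\right) 226099 = \left(-136051 + \frac{1}{-210121 - \frac{354}{-605 + 154 i \sqrt{5}}}\right) 226099 = -30760995049 + \frac{226099}{-210121 - \frac{354}{-605 + 154 i \sqrt{5}}}$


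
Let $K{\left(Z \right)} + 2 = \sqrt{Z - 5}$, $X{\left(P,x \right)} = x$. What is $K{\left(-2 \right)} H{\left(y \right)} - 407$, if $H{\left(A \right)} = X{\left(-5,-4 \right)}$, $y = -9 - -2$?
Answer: $-399 - 4 i \sqrt{7} \approx -399.0 - 10.583 i$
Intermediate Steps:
$y = -7$ ($y = -9 + 2 = -7$)
$K{\left(Z \right)} = -2 + \sqrt{-5 + Z}$ ($K{\left(Z \right)} = -2 + \sqrt{Z - 5} = -2 + \sqrt{-5 + Z}$)
$H{\left(A \right)} = -4$
$K{\left(-2 \right)} H{\left(y \right)} - 407 = \left(-2 + \sqrt{-5 - 2}\right) \left(-4\right) - 407 = \left(-2 + \sqrt{-7}\right) \left(-4\right) - 407 = \left(-2 + i \sqrt{7}\right) \left(-4\right) - 407 = \left(8 - 4 i \sqrt{7}\right) - 407 = -399 - 4 i \sqrt{7}$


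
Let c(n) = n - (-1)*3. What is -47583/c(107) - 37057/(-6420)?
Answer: -30140659/70620 ≈ -426.80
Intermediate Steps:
c(n) = 3 + n (c(n) = n - 1*(-3) = n + 3 = 3 + n)
-47583/c(107) - 37057/(-6420) = -47583/(3 + 107) - 37057/(-6420) = -47583/110 - 37057*(-1/6420) = -47583*1/110 + 37057/6420 = -47583/110 + 37057/6420 = -30140659/70620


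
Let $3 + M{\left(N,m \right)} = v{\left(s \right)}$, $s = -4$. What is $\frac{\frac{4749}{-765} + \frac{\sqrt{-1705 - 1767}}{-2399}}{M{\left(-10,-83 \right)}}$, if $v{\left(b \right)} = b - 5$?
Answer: $\frac{1583}{3060} + \frac{i \sqrt{217}}{7197} \approx 0.51732 + 0.0020468 i$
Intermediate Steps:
$v{\left(b \right)} = -5 + b$ ($v{\left(b \right)} = b - 5 = -5 + b$)
$M{\left(N,m \right)} = -12$ ($M{\left(N,m \right)} = -3 - 9 = -12$)
$\frac{\frac{4749}{-765} + \frac{\sqrt{-1705 - 1767}}{-2399}}{M{\left(-10,-83 \right)}} = \frac{\frac{4749}{-765} + \frac{\sqrt{-1705 - 1767}}{-2399}}{-12} = \left(4749 \left(- \frac{1}{765}\right) + \sqrt{-3472} \left(- \frac{1}{2399}\right)\right) \left(- \frac{1}{12}\right) = \left(- \frac{1583}{255} + 4 i \sqrt{217} \left(- \frac{1}{2399}\right)\right) \left(- \frac{1}{12}\right) = \left(- \frac{1583}{255} - \frac{4 i \sqrt{217}}{2399}\right) \left(- \frac{1}{12}\right) = \frac{1583}{3060} + \frac{i \sqrt{217}}{7197}$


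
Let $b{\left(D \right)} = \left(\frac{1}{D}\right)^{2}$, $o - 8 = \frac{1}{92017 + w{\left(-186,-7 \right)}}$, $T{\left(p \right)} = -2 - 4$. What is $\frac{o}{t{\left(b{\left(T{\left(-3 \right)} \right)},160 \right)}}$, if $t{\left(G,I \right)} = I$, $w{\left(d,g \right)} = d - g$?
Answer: $\frac{146941}{2938816} \approx 0.05$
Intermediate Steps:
$T{\left(p \right)} = -6$
$o = \frac{734705}{91838}$ ($o = 8 + \frac{1}{92017 - 179} = 8 + \frac{1}{91838} = \frac{734705}{91838} \approx 8.0$)
$b{\left(D \right)} = \frac{1}{D^{2}}$
$\frac{o}{t{\left(b{\left(T{\left(-3 \right)} \right)},160 \right)}} = \frac{734705}{91838 \cdot 160} = \frac{734705}{91838} \cdot \frac{1}{160} = \frac{146941}{2938816}$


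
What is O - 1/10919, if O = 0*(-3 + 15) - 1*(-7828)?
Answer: 85473931/10919 ≈ 7828.0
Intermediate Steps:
O = 7828 (O = 0*12 + 7828 = 0 + 7828 = 7828)
O - 1/10919 = 7828 - 1/10919 = 85473931/10919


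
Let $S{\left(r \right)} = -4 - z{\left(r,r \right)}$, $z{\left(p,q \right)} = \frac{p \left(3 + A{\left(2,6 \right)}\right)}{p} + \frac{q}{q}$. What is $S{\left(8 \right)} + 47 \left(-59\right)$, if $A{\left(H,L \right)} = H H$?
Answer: $-2785$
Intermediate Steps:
$A{\left(H,L \right)} = H^{2}$
$z{\left(p,q \right)} = 8$ ($z{\left(p,q \right)} = \frac{p \left(3 + 2^{2}\right)}{p} + \frac{q}{q} = \frac{p \left(3 + 4\right)}{p} + 1 = \frac{p 7}{p} + 1 = \frac{7 p}{p} + 1 = 7 + 1 = 8$)
$S{\left(r \right)} = -12$ ($S{\left(r \right)} = -4 - 8 = -12$)
$S{\left(8 \right)} + 47 \left(-59\right) = -12 + 47 \left(-59\right) = -12 - 2773 = -2785$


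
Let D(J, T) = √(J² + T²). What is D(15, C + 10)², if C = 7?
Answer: 514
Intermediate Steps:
D(15, C + 10)² = (√(15² + (7 + 10)²))² = (√(225 + 17²))² = (√(225 + 289))² = (√514)² = 514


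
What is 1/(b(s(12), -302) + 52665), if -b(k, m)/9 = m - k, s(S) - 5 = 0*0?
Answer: 1/55428 ≈ 1.8041e-5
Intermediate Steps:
s(S) = 5 (s(S) = 5 + 0*0 = 5 + 0 = 5)
b(k, m) = -9*m + 9*k (b(k, m) = -9*(m - k) = -9*m + 9*k)
1/(b(s(12), -302) + 52665) = 1/((-9*(-302) + 9*5) + 52665) = 1/((2718 + 45) + 52665) = 1/(2763 + 52665) = 1/55428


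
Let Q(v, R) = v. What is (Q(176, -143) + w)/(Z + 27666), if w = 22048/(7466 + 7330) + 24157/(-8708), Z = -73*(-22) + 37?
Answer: 803965535/134867004804 ≈ 0.0059612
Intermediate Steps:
Z = 1643 (Z = 1606 + 37 = 1643)
w = -5908321/4601556 (w = 22048/14796 + 24157*(-1/8708) = 22048*(1/14796) - 3451/1244 = 5512/3699 - 3451/1244 = -5908321/4601556 ≈ -1.2840)
(Q(176, -143) + w)/(Z + 27666) = (176 - 5908321/4601556)/(1643 + 27666) = (803965535/4601556)/29309 = (803965535/4601556)*(1/29309) = 803965535/134867004804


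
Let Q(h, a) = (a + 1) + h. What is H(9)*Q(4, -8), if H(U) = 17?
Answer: -51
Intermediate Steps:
Q(h, a) = 1 + a + h (Q(h, a) = (1 + a) + h = 1 + a + h)
H(9)*Q(4, -8) = 17*(1 - 8 + 4) = 17*(-3) = -51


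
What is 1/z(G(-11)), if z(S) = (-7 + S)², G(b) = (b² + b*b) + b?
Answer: 1/50176 ≈ 1.9930e-5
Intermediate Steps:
G(b) = b + 2*b² (G(b) = (b² + b²) + b = 2*b² + b = b + 2*b²)
1/z(G(-11)) = 1/((-7 - 11*(1 + 2*(-11)))²) = 1/((-7 - 11*(1 - 22))²) = 1/((-7 - 11*(-21))²) = 1/((-7 + 231)²) = 1/(224²) = 1/50176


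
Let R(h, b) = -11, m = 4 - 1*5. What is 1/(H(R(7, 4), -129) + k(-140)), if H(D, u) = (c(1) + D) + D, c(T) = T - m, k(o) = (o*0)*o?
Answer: -1/20 ≈ -0.050000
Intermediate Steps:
m = -1 (m = 4 - 5 = -1)
k(o) = 0 (k(o) = 0*o = 0)
c(T) = 1 + T (c(T) = T - 1*(-1) = T + 1 = 1 + T)
H(D, u) = 2 + 2*D (H(D, u) = ((1 + 1) + D) + D = (2 + D) + D = 2 + 2*D)
1/(H(R(7, 4), -129) + k(-140)) = 1/((2 + 2*(-11)) + 0) = 1/((2 - 22) + 0) = 1/(-20 + 0) = 1/(-20) = -1/20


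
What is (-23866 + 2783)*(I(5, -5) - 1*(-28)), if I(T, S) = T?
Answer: -695739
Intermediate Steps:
(-23866 + 2783)*(I(5, -5) - 1*(-28)) = (-23866 + 2783)*(5 - 1*(-28)) = -21083*(5 + 28) = -21083*33 = -695739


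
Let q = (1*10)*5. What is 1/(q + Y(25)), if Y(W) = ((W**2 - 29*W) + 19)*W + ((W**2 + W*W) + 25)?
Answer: -1/700 ≈ -0.0014286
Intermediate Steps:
Y(W) = 25 + 2*W**2 + W*(19 + W**2 - 29*W) (Y(W) = (19 + W**2 - 29*W)*W + ((W**2 + W**2) + 25) = W*(19 + W**2 - 29*W) + (2*W**2 + 25) = W*(19 + W**2 - 29*W) + (25 + 2*W**2) = 25 + 2*W**2 + W*(19 + W**2 - 29*W))
q = 50 (q = 10*5 = 50)
1/(q + Y(25)) = 1/(50 + (25 + 25**3 - 27*25**2 + 19*25)) = 1/(50 + (25 + 15625 - 27*625 + 475)) = 1/(50 + (25 + 15625 - 16875 + 475)) = 1/(50 - 750) = 1/(-700) = -1/700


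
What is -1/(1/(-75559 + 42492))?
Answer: 33067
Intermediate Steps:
-1/(1/(-75559 + 42492)) = -1/(1/(-33067)) = -1/(-1/33067) = -1*(-33067) = 33067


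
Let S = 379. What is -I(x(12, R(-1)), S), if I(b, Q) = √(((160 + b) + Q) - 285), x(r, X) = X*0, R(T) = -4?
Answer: -√254 ≈ -15.937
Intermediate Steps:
x(r, X) = 0
I(b, Q) = √(-125 + Q + b) (I(b, Q) = √((160 + Q + b) - 285) = √(-125 + Q + b))
-I(x(12, R(-1)), S) = -√(-125 + 379 + 0) = -√254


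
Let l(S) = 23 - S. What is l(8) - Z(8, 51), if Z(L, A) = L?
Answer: 7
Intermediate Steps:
l(8) - Z(8, 51) = (23 - 1*8) - 1*8 = (23 - 8) - 8 = 15 - 8 = 7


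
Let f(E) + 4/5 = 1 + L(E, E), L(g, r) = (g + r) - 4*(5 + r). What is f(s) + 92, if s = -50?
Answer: 861/5 ≈ 172.20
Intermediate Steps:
L(g, r) = -20 + g - 3*r (L(g, r) = (g + r) + (-20 - 4*r) = -20 + g - 3*r)
f(E) = -99/5 - 2*E (f(E) = -4/5 + (1 + (-20 + E - 3*E)) = -4/5 + (1 + (-20 - 2*E)) = -4/5 + (-19 - 2*E) = -99/5 - 2*E)
f(s) + 92 = (-99/5 - 2*(-50)) + 92 = (-99/5 + 100) + 92 = 401/5 + 92 = 861/5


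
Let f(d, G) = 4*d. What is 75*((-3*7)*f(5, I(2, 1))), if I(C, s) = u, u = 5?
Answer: -31500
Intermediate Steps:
I(C, s) = 5
75*((-3*7)*f(5, I(2, 1))) = 75*((-3*7)*(4*5)) = 75*(-21*20) = 75*(-420) = -31500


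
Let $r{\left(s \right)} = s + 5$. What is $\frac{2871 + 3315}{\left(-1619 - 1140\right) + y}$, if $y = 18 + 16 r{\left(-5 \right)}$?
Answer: $- \frac{6186}{2741} \approx -2.2568$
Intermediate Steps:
$r{\left(s \right)} = 5 + s$
$y = 18$ ($y = 18 + 16 \left(5 - 5\right) = 18 + 16 \cdot 0 = 18 + 0 = 18$)
$\frac{2871 + 3315}{\left(-1619 - 1140\right) + y} = \frac{2871 + 3315}{\left(-1619 - 1140\right) + 18} = \frac{6186}{-2759 + 18} = \frac{6186}{-2741} = 6186 \left(- \frac{1}{2741}\right) = - \frac{6186}{2741}$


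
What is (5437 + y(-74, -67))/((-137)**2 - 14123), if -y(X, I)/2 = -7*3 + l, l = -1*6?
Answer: 5491/4646 ≈ 1.1819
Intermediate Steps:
l = -6
y(X, I) = 54 (y(X, I) = -2*(-7*3 - 6) = -2*(-21 - 6) = -2*(-27) = 54)
(5437 + y(-74, -67))/((-137)**2 - 14123) = (5437 + 54)/((-137)**2 - 14123) = 5491/(18769 - 14123) = 5491/4646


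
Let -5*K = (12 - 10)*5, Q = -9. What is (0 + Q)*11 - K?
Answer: -97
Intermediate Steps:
K = -2 (K = -(12 - 10)*5/5 = -2*5/5 = -1/5*10 = -2)
(0 + Q)*11 - K = (0 - 9)*11 - 1*(-2) = -9*11 + 2 = -99 + 2 = -97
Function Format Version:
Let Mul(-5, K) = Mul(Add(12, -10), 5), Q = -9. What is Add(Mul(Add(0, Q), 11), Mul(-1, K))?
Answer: -97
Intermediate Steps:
K = -2 (K = Mul(Rational(-1, 5), Mul(Add(12, -10), 5)) = Mul(Rational(-1, 5), Mul(2, 5)) = Mul(Rational(-1, 5), 10) = -2)
Add(Mul(Add(0, Q), 11), Mul(-1, K)) = Add(Mul(Add(0, -9), 11), Mul(-1, -2)) = Add(Mul(-9, 11), 2) = Add(-99, 2) = -97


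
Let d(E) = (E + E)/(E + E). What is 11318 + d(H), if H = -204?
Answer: 11319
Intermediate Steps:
d(E) = 1 (d(E) = (2*E)/((2*E)) = (2*E)*(1/(2*E)) = 1)
11318 + d(H) = 11318 + 1 = 11319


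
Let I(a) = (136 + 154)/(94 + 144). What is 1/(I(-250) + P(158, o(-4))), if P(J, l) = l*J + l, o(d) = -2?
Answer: -119/37697 ≈ -0.0031568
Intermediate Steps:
I(a) = 145/119 (I(a) = 290/238 = 290*(1/238) = 145/119)
P(J, l) = l + J*l (P(J, l) = J*l + l = l + J*l)
1/(I(-250) + P(158, o(-4))) = 1/(145/119 - 2*(1 + 158)) = 1/(145/119 - 2*159) = 1/(145/119 - 318) = 1/(-37697/119) = -119/37697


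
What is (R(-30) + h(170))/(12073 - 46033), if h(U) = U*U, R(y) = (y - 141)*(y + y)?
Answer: -979/849 ≈ -1.1531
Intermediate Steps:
R(y) = 2*y*(-141 + y) (R(y) = (-141 + y)*(2*y) = 2*y*(-141 + y))
h(U) = U**2
(R(-30) + h(170))/(12073 - 46033) = (2*(-30)*(-141 - 30) + 170**2)/(12073 - 46033) = (2*(-30)*(-171) + 28900)/(-33960) = (10260 + 28900)*(-1/33960) = 39160*(-1/33960) = -979/849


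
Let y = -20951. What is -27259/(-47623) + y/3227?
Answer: -129969240/21954203 ≈ -5.9200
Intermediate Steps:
-27259/(-47623) + y/3227 = -27259/(-47623) - 20951/3227 = -27259*(-1/47623) - 20951*1/3227 = 27259/47623 - 2993/461 = -129969240/21954203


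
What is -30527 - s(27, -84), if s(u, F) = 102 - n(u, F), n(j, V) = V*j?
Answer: -32897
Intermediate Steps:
s(u, F) = 102 - F*u
-30527 - s(27, -84) = -30527 - (102 - 1*(-84)*27) = -30527 - (102 + 2268) = -30527 - 1*2370 = -30527 - 2370 = -32897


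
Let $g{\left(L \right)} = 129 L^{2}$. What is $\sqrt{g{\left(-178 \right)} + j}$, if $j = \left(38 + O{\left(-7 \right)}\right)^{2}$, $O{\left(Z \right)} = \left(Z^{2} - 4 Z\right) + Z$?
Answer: $10 \sqrt{40989} \approx 2024.6$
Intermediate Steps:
$O{\left(Z \right)} = Z^{2} - 3 Z$
$j = 11664$ ($j = \left(38 - 7 \left(-3 - 7\right)\right)^{2} = \left(38 - -70\right)^{2} = \left(38 + 70\right)^{2} = 108^{2} = 11664$)
$\sqrt{g{\left(-178 \right)} + j} = \sqrt{129 \left(-178\right)^{2} + 11664} = \sqrt{129 \cdot 31684 + 11664} = \sqrt{4087236 + 11664} = \sqrt{4098900} = 10 \sqrt{40989}$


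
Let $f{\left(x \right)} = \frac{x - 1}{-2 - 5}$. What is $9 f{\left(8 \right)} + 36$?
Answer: $27$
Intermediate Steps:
$f{\left(x \right)} = \frac{1}{7} - \frac{x}{7}$ ($f{\left(x \right)} = \frac{-1 + x}{-7} = \left(-1 + x\right) \left(- \frac{1}{7}\right) = \frac{1}{7} - \frac{x}{7}$)
$9 f{\left(8 \right)} + 36 = 9 \left(\frac{1}{7} - \frac{8}{7}\right) + 36 = 9 \left(-1\right) + 36 = -9 + 36 = 27$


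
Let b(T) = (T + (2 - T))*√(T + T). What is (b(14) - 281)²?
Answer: 79073 - 2248*√7 ≈ 73125.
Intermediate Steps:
b(T) = 2*√2*√T (b(T) = 2*√(2*T) = 2*(√2*√T) = 2*√2*√T)
(b(14) - 281)² = (2*√2*√14 - 281)² = (4*√7 - 281)² = (-281 + 4*√7)²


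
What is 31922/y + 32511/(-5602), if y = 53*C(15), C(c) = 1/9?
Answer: 1607720313/296906 ≈ 5414.9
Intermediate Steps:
C(c) = ⅑
y = 53/9 (y = 53*(⅑) = 53/9 ≈ 5.8889)
31922/y + 32511/(-5602) = 31922/(53/9) + 32511/(-5602) = 31922*(9/53) + 32511*(-1/5602) = 287298/53 - 32511/5602 = 1607720313/296906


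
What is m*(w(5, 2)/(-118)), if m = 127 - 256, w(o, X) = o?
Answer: 645/118 ≈ 5.4661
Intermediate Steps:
m = -129
m*(w(5, 2)/(-118)) = -645/(-118) = -645*(-1)/118 = -129*(-5/118) = 645/118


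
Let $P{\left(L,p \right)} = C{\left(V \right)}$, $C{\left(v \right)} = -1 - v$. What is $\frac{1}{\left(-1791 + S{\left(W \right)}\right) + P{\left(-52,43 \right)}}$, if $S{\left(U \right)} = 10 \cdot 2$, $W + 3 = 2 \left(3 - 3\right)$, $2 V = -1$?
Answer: $- \frac{2}{3543} \approx -0.00056449$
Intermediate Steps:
$V = - \frac{1}{2}$ ($V = \frac{1}{2} \left(-1\right) = - \frac{1}{2} \approx -0.5$)
$W = -3$ ($W = -3 + 2 \left(3 - 3\right) = -3 + 2 \cdot 0 = -3 + 0 = -3$)
$P{\left(L,p \right)} = - \frac{1}{2}$ ($P{\left(L,p \right)} = -1 - - \frac{1}{2} = -1 + \frac{1}{2} = - \frac{1}{2}$)
$S{\left(U \right)} = 20$
$\frac{1}{\left(-1791 + S{\left(W \right)}\right) + P{\left(-52,43 \right)}} = \frac{1}{\left(-1791 + 20\right) - \frac{1}{2}} = \frac{1}{-1771 - \frac{1}{2}} = \frac{1}{- \frac{3543}{2}} = - \frac{2}{3543}$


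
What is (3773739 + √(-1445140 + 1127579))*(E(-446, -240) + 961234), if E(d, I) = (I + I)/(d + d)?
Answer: 808920963014178/223 + 214355302*I*√317561/223 ≈ 3.6274e+12 + 5.4168e+8*I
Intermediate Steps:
E(d, I) = I/d (E(d, I) = (2*I)/((2*d)) = (2*I)*(1/(2*d)) = I/d)
(3773739 + √(-1445140 + 1127579))*(E(-446, -240) + 961234) = (3773739 + √(-1445140 + 1127579))*(-240/(-446) + 961234) = (3773739 + √(-317561))*(-240*(-1/446) + 961234) = (3773739 + I*√317561)*(120/223 + 961234) = (3773739 + I*√317561)*(214355302/223) = 808920963014178/223 + 214355302*I*√317561/223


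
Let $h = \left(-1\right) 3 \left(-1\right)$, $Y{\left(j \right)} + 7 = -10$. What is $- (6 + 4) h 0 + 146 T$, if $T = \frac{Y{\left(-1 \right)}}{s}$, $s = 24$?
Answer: $- \frac{1241}{12} \approx -103.42$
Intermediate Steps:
$Y{\left(j \right)} = -17$ ($Y{\left(j \right)} = -7 - 10 = -17$)
$h = 3$ ($h = \left(-3\right) \left(-1\right) = 3$)
$T = - \frac{17}{24} \approx -0.70833$
$- (6 + 4) h 0 + 146 T = - (6 + 4) 3 \cdot 0 + 146 \left(- \frac{17}{24}\right) = \left(-1\right) 10 \cdot 3 \cdot 0 - \frac{1241}{12} = \left(-10\right) 3 \cdot 0 - \frac{1241}{12} = \left(-30\right) 0 - \frac{1241}{12} = 0 - \frac{1241}{12} = - \frac{1241}{12}$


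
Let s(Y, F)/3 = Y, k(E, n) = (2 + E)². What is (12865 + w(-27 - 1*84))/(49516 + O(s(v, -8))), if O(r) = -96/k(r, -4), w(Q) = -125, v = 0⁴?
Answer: 3185/12373 ≈ 0.25742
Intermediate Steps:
v = 0
s(Y, F) = 3*Y
O(r) = -96/(2 + r)²
(12865 + w(-27 - 1*84))/(49516 + O(s(v, -8))) = (12865 - 125)/(49516 - 96/(2 + 3*0)²) = 12740/(49516 - 96/(2 + 0)²) = 12740/(49516 - 96/2²) = 12740/(49516 - 96*¼) = 12740/(49516 - 24) = 12740/49492 = 12740*(1/49492) = 3185/12373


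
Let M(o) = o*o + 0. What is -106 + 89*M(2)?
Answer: 250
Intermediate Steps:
M(o) = o² (M(o) = o² + 0 = o²)
-106 + 89*M(2) = -106 + 89*2² = -106 + 89*4 = -106 + 356 = 250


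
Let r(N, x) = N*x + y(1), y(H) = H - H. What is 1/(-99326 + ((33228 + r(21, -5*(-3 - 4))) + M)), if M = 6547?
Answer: -1/58816 ≈ -1.7002e-5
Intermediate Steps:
y(H) = 0
r(N, x) = N*x (r(N, x) = N*x + 0 = N*x)
1/(-99326 + ((33228 + r(21, -5*(-3 - 4))) + M)) = 1/(-99326 + ((33228 + 21*(-5*(-3 - 4))) + 6547)) = 1/(-99326 + ((33228 + 21*(-5*(-7))) + 6547)) = 1/(-99326 + ((33228 + 21*35) + 6547)) = 1/(-99326 + ((33228 + 735) + 6547)) = 1/(-99326 + (33963 + 6547)) = 1/(-99326 + 40510) = 1/(-58816) = -1/58816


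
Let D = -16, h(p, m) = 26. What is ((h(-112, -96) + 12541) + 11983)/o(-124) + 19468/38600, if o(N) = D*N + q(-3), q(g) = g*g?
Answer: 246607431/19232450 ≈ 12.822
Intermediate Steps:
q(g) = g²
o(N) = 9 - 16*N (o(N) = -16*N + (-3)² = -16*N + 9 = 9 - 16*N)
((h(-112, -96) + 12541) + 11983)/o(-124) + 19468/38600 = ((26 + 12541) + 11983)/(9 - 16*(-124)) + 19468/38600 = (12567 + 11983)/(9 + 1984) + 19468*(1/38600) = 24550/1993 + 4867/9650 = 246607431/19232450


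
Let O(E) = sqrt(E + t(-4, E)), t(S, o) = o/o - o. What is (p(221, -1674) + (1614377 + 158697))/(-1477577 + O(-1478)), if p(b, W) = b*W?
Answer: -175390/184697 ≈ -0.94961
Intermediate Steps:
p(b, W) = W*b
t(S, o) = 1 - o
O(E) = 1 (O(E) = sqrt(E + (1 - E)) = sqrt(1) = 1)
(p(221, -1674) + (1614377 + 158697))/(-1477577 + O(-1478)) = (-1674*221 + (1614377 + 158697))/(-1477577 + 1) = (-369954 + 1773074)/(-1477576) = 1403120*(-1/1477576) = -175390/184697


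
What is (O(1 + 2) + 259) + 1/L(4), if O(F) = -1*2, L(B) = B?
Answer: 1029/4 ≈ 257.25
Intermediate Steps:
O(F) = -2
(O(1 + 2) + 259) + 1/L(4) = (-2 + 259) + 1/4 = 257 + 1/4 = 1029/4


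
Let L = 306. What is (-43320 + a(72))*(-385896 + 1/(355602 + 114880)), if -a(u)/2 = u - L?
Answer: 3890042893208046/235241 ≈ 1.6536e+10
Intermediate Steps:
a(u) = 612 - 2*u (a(u) = -2*(u - 1*306) = -2*(u - 306) = -2*(-306 + u) = 612 - 2*u)
(-43320 + a(72))*(-385896 + 1/(355602 + 114880)) = (-43320 + (612 - 2*72))*(-385896 + 1/(355602 + 114880)) = (-43320 + (612 - 144))*(-385896 + 1/470482) = (-43320 + 468)*(-385896 + 1/470482) = -42852*(-181557121871/470482) = 3890042893208046/235241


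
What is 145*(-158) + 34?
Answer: -22876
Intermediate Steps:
145*(-158) + 34 = -22910 + 34 = -22876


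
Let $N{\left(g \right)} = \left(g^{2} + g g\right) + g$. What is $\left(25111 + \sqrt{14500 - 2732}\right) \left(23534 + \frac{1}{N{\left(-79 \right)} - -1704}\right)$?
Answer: $\frac{8336704824429}{14107} + \frac{663988278 \sqrt{2942}}{14107} \approx 5.9352 \cdot 10^{8}$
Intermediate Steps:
$N{\left(g \right)} = g + 2 g^{2}$ ($N{\left(g \right)} = \left(g^{2} + g^{2}\right) + g = 2 g^{2} + g = g + 2 g^{2}$)
$\left(25111 + \sqrt{14500 - 2732}\right) \left(23534 + \frac{1}{N{\left(-79 \right)} - -1704}\right) = \left(25111 + \sqrt{14500 - 2732}\right) \left(23534 + \frac{1}{- 79 \left(1 + 2 \left(-79\right)\right) - -1704}\right) = \left(25111 + \sqrt{11768}\right) \left(23534 + \frac{1}{- 79 \left(1 - 158\right) + 1704}\right) = \left(25111 + 2 \sqrt{2942}\right) \left(23534 + \frac{1}{\left(-79\right) \left(-157\right) + 1704}\right) = \left(25111 + 2 \sqrt{2942}\right) \left(23534 + \frac{1}{12403 + 1704}\right) = \left(25111 + 2 \sqrt{2942}\right) \left(23534 + \frac{1}{14107}\right) = \left(25111 + 2 \sqrt{2942}\right) \frac{331994139}{14107} = \frac{8336704824429}{14107} + \frac{663988278 \sqrt{2942}}{14107}$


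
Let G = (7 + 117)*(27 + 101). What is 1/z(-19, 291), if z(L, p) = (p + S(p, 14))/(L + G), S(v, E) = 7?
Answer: 15853/298 ≈ 53.198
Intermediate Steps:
G = 15872 (G = 124*128 = 15872)
z(L, p) = (7 + p)/(15872 + L) (z(L, p) = (p + 7)/(L + 15872) = (7 + p)/(15872 + L))
1/z(-19, 291) = 1/((7 + 291)/(15872 - 19)) = 1/(298/15853) = 15853/298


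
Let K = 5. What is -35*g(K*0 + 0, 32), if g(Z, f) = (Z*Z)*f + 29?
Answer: -1015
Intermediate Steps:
g(Z, f) = 29 + f*Z**2 (g(Z, f) = Z**2*f + 29 = f*Z**2 + 29 = 29 + f*Z**2)
-35*g(K*0 + 0, 32) = -35*(29 + 32*(5*0 + 0)**2) = -35*(29 + 32*(0 + 0)**2) = -35*(29 + 32*0**2) = -35*(29 + 32*0) = -35*(29 + 0) = -35*29 = -1015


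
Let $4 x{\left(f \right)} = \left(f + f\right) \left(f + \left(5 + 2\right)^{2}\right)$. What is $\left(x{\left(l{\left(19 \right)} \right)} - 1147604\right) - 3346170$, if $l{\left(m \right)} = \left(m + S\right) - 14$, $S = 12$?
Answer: $-4493213$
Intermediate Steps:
$l{\left(m \right)} = -2 + m$ ($l{\left(m \right)} = \left(m + 12\right) - 14 = \left(12 + m\right) - 14 = -2 + m$)
$x{\left(f \right)} = \frac{f \left(49 + f\right)}{2}$ ($x{\left(f \right)} = \frac{\left(f + f\right) \left(f + \left(5 + 2\right)^{2}\right)}{4} = \frac{2 f \left(f + 7^{2}\right)}{4} = \frac{2 f \left(f + 49\right)}{4} = \frac{2 f \left(49 + f\right)}{4} = \frac{f \left(49 + f\right)}{2}$)
$\left(x{\left(l{\left(19 \right)} \right)} - 1147604\right) - 3346170 = \left(\frac{\left(-2 + 19\right) \left(49 + \left(-2 + 19\right)\right)}{2} - 1147604\right) - 3346170 = \left(\frac{1}{2} \cdot 17 \left(49 + 17\right) - 1147604\right) - 3346170 = \left(\frac{1}{2} \cdot 17 \cdot 66 - 1147604\right) - 3346170 = \left(561 - 1147604\right) - 3346170 = -1147043 - 3346170 = -4493213$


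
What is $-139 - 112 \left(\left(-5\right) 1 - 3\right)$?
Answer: $757$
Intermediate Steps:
$-139 - 112 \left(\left(-5\right) 1 - 3\right) = -139 - 112 \left(-5 - 3\right) = -139 - -896 = -139 + 896 = 757$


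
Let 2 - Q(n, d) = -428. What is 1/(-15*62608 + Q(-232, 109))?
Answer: -1/938690 ≈ -1.0653e-6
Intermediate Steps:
Q(n, d) = 430 (Q(n, d) = 2 - 1*(-428) = 2 + 428 = 430)
1/(-15*62608 + Q(-232, 109)) = 1/(-15*62608 + 430) = 1/(-939120 + 430) = 1/(-938690) = -1/938690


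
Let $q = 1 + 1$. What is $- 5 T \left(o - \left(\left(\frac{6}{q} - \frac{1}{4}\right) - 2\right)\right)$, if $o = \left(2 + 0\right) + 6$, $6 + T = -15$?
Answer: $\frac{3045}{4} \approx 761.25$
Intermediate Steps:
$T = -21$ ($T = -6 - 15 = -21$)
$o = 8$ ($o = 2 + 6 = 8$)
$q = 2$
$- 5 T \left(o - \left(\left(\frac{6}{q} - \frac{1}{4}\right) - 2\right)\right) = \left(-5\right) \left(-21\right) \left(8 - \left(\left(\frac{6}{2} - \frac{1}{4}\right) - 2\right)\right) = 105 \left(8 - \left(\left(6 \cdot \frac{1}{2} - \frac{1}{4}\right) - 2\right)\right) = 105 \left(8 - \left(\left(3 - \frac{1}{4}\right) - 2\right)\right) = 105 \left(8 - \left(\frac{11}{4} - 2\right)\right) = 105 \left(8 - \frac{3}{4}\right) = 105 \cdot \frac{29}{4} = \frac{3045}{4}$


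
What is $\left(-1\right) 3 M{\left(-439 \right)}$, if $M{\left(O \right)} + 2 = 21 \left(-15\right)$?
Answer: $951$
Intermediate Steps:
$M{\left(O \right)} = -317$ ($M{\left(O \right)} = -2 + 21 \left(-15\right) = -2 - 315 = -317$)
$\left(-1\right) 3 M{\left(-439 \right)} = \left(-1\right) 3 \left(-317\right) = \left(-3\right) \left(-317\right) = 951$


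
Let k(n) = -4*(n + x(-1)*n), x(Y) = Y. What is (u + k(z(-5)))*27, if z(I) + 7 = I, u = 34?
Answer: 918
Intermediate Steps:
z(I) = -7 + I
k(n) = 0 (k(n) = -4*(n - n) = -4*0 = 0)
(u + k(z(-5)))*27 = (34 + 0)*27 = 34*27 = 918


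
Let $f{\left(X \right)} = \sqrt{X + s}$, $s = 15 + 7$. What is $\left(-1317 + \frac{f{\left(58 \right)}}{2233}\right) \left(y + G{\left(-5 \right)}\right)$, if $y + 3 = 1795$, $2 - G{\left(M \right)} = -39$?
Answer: $-2414061 + \frac{7332 \sqrt{5}}{2233} \approx -2.4141 \cdot 10^{6}$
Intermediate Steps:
$G{\left(M \right)} = 41$ ($G{\left(M \right)} = 2 - -39 = 2 + 39 = 41$)
$s = 22$
$f{\left(X \right)} = \sqrt{22 + X}$ ($f{\left(X \right)} = \sqrt{X + 22} = \sqrt{22 + X}$)
$y = 1792$ ($y = -3 + 1795 = 1792$)
$\left(-1317 + \frac{f{\left(58 \right)}}{2233}\right) \left(y + G{\left(-5 \right)}\right) = \left(-1317 + \frac{\sqrt{22 + 58}}{2233}\right) \left(1792 + 41\right) = \left(-1317 + \sqrt{80} \cdot \frac{1}{2233}\right) 1833 = \left(-1317 + 4 \sqrt{5} \cdot \frac{1}{2233}\right) 1833 = \left(-1317 + \frac{4 \sqrt{5}}{2233}\right) 1833 = -2414061 + \frac{7332 \sqrt{5}}{2233}$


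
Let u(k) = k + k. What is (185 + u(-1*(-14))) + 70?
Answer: 283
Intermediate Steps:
u(k) = 2*k
(185 + u(-1*(-14))) + 70 = (185 + 2*(-1*(-14))) + 70 = (185 + 2*14) + 70 = (185 + 28) + 70 = 213 + 70 = 283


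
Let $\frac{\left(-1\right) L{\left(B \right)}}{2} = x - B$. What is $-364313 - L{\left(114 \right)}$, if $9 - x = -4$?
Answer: $-364515$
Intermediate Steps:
$x = 13$ ($x = 9 - -4 = 9 + 4 = 13$)
$L{\left(B \right)} = -26 + 2 B$ ($L{\left(B \right)} = - 2 \left(13 - B\right) = -26 + 2 B$)
$-364313 - L{\left(114 \right)} = -364313 - \left(-26 + 2 \cdot 114\right) = -364313 - \left(-26 + 228\right) = -364313 - 202 = -364515$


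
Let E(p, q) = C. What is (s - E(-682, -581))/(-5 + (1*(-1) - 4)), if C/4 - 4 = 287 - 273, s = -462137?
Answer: 462209/10 ≈ 46221.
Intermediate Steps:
C = 72 (C = 16 + 4*(287 - 273) = 16 + 4*14 = 16 + 56 = 72)
E(p, q) = 72
(s - E(-682, -581))/(-5 + (1*(-1) - 4)) = (-462137 - 1*72)/(-5 + (1*(-1) - 4)) = (-462137 - 72)/(-5 + (-1 - 4)) = -462209/(-5 - 5) = -462209/(-10) = -462209*(-1/10) = 462209/10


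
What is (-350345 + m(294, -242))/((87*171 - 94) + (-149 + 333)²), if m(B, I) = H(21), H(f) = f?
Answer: -350324/48639 ≈ -7.2025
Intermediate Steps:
m(B, I) = 21
(-350345 + m(294, -242))/((87*171 - 94) + (-149 + 333)²) = (-350345 + 21)/((87*171 - 94) + (-149 + 333)²) = -350324/((14877 - 94) + 184²) = -350324/(14783 + 33856) = -350324/48639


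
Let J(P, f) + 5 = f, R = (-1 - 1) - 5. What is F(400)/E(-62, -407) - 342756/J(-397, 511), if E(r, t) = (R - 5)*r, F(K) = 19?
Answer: -127500425/188232 ≈ -677.36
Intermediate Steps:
R = -7 (R = -2 - 5 = -7)
J(P, f) = -5 + f
E(r, t) = -12*r (E(r, t) = (-7 - 5)*r = -12*r)
F(400)/E(-62, -407) - 342756/J(-397, 511) = 19/((-12*(-62))) - 342756/(-5 + 511) = 19/744 - 342756/506 = 19*(1/744) - 342756*1/506 = 19/744 - 171378/253 = -127500425/188232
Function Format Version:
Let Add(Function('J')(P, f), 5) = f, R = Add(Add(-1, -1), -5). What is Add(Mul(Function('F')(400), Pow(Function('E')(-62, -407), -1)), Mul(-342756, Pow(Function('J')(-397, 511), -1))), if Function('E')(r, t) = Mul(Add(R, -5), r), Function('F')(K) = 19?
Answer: Rational(-127500425, 188232) ≈ -677.36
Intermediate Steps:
R = -7 (R = Add(-2, -5) = -7)
Function('J')(P, f) = Add(-5, f)
Function('E')(r, t) = Mul(-12, r) (Function('E')(r, t) = Mul(Add(-7, -5), r) = Mul(-12, r))
Add(Mul(Function('F')(400), Pow(Function('E')(-62, -407), -1)), Mul(-342756, Pow(Function('J')(-397, 511), -1))) = Add(Mul(19, Pow(Mul(-12, -62), -1)), Mul(-342756, Pow(Add(-5, 511), -1))) = Add(Mul(19, Pow(744, -1)), Mul(-342756, Pow(506, -1))) = Add(Mul(19, Rational(1, 744)), Mul(-342756, Rational(1, 506))) = Add(Rational(19, 744), Rational(-171378, 253)) = Rational(-127500425, 188232)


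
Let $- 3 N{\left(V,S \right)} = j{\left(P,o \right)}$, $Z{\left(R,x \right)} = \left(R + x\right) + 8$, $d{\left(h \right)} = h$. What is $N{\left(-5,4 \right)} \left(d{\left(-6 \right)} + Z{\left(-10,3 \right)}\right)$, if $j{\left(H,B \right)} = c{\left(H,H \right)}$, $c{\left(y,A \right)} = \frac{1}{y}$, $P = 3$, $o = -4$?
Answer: $\frac{5}{9} \approx 0.55556$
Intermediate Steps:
$Z{\left(R,x \right)} = 8 + R + x$
$j{\left(H,B \right)} = \frac{1}{H}$
$N{\left(V,S \right)} = - \frac{1}{9}$ ($N{\left(V,S \right)} = - \frac{1}{3 \cdot 3} = \left(- \frac{1}{3}\right) \frac{1}{3} = - \frac{1}{9}$)
$N{\left(-5,4 \right)} \left(d{\left(-6 \right)} + Z{\left(-10,3 \right)}\right) = - \frac{-6 + \left(8 - 10 + 3\right)}{9} = - \frac{-6 + 1}{9} = \left(- \frac{1}{9}\right) \left(-5\right) = \frac{5}{9}$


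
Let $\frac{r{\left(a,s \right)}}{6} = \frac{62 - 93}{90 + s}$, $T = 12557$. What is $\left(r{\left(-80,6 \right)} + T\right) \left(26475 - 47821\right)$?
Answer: $- \frac{2144002913}{8} \approx -2.68 \cdot 10^{8}$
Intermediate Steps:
$r{\left(a,s \right)} = - \frac{186}{90 + s}$ ($r{\left(a,s \right)} = 6 \frac{62 - 93}{90 + s} = 6 \left(- \frac{31}{90 + s}\right) = - \frac{186}{90 + s}$)
$\left(r{\left(-80,6 \right)} + T\right) \left(26475 - 47821\right) = \left(- \frac{186}{90 + 6} + 12557\right) \left(26475 - 47821\right) = \left(- \frac{186}{96} + 12557\right) \left(-21346\right) = \left(\left(-186\right) \frac{1}{96} + 12557\right) \left(-21346\right) = \left(- \frac{31}{16} + 12557\right) \left(-21346\right) = \frac{200881}{16} \left(-21346\right) = - \frac{2144002913}{8}$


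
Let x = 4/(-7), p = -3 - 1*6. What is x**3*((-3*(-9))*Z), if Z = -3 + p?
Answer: 20736/343 ≈ 60.455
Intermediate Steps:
p = -9 (p = -3 - 6 = -9)
Z = -12 (Z = -3 - 9 = -12)
x = -4/7 (x = 4*(-1/7) = -4/7 ≈ -0.57143)
x**3*((-3*(-9))*Z) = (-4/7)**3*(-3*(-9)*(-12)) = -1728*(-12)/343 = -64/343*(-324) = 20736/343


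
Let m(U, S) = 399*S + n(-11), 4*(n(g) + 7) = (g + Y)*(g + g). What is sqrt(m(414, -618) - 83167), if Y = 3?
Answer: 4*I*sqrt(20607) ≈ 574.21*I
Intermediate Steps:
n(g) = -7 + g*(3 + g)/2 (n(g) = -7 + ((g + 3)*(g + g))/4 = -7 + ((3 + g)*(2*g))/4 = -7 + (2*g*(3 + g))/4 = -7 + g*(3 + g)/2)
m(U, S) = 37 + 399*S (m(U, S) = 399*S + (-7 + (1/2)*(-11)**2 + (3/2)*(-11)) = 399*S + (-7 + (1/2)*121 - 33/2) = 399*S + (-7 + 121/2 - 33/2) = 399*S + 37 = 37 + 399*S)
sqrt(m(414, -618) - 83167) = sqrt((37 + 399*(-618)) - 83167) = sqrt((37 - 246582) - 83167) = sqrt(-246545 - 83167) = sqrt(-329712) = 4*I*sqrt(20607)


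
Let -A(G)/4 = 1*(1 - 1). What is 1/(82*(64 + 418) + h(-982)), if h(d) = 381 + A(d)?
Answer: 1/39905 ≈ 2.5060e-5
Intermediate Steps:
A(G) = 0 (A(G) = -4*(1 - 1) = -4*0 = 0)
h(d) = 381 (h(d) = 381 + 0 = 381)
1/(82*(64 + 418) + h(-982)) = 1/(82*(64 + 418) + 381) = 1/(82*482 + 381) = 1/(39524 + 381) = 1/39905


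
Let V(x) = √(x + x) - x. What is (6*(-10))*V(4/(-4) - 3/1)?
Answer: -240 - 120*I*√2 ≈ -240.0 - 169.71*I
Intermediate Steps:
V(x) = -x + √2*√x (V(x) = √(2*x) - x = √2*√x - x = -x + √2*√x)
(6*(-10))*V(4/(-4) - 3/1) = (6*(-10))*(-(4/(-4) - 3/1) + √2*√(4/(-4) - 3/1)) = -60*(-(4*(-¼) - 3*1) + √2*√(4*(-¼) - 3*1)) = -60*(-(-1 - 3) + √2*√(-1 - 3)) = -60*(-1*(-4) + √2*√(-4)) = -60*(4 + √2*(2*I)) = -60*(4 + 2*I*√2) = -240 - 120*I*√2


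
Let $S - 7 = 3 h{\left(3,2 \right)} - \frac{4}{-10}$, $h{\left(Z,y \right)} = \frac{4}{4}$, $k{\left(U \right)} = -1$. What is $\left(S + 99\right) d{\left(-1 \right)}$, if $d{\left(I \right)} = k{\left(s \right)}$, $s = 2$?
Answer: $- \frac{547}{5} \approx -109.4$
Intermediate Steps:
$d{\left(I \right)} = -1$
$h{\left(Z,y \right)} = 1$ ($h{\left(Z,y \right)} = 4 \cdot \frac{1}{4} = 1$)
$S = \frac{52}{5}$ ($S = 7 + \left(3 \cdot 1 - \frac{4}{-10}\right) = 7 + \left(3 - - \frac{2}{5}\right) = 7 + \left(3 + \frac{2}{5}\right) = 7 + \frac{17}{5} = \frac{52}{5} \approx 10.4$)
$\left(S + 99\right) d{\left(-1 \right)} = \left(\frac{52}{5} + 99\right) \left(-1\right) = \frac{547}{5} \left(-1\right) = - \frac{547}{5}$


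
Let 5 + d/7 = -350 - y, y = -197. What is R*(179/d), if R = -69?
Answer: 12351/1106 ≈ 11.167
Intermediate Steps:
d = -1106 (d = -35 + 7*(-350 - 1*(-197)) = -35 + 7*(-350 + 197) = -35 + 7*(-153) = -35 - 1071 = -1106)
R*(179/d) = -12351/(-1106) = -12351*(-1)/1106 = -69*(-179/1106) = 12351/1106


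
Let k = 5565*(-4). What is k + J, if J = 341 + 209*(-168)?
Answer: -57031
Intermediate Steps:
J = -34771 (J = 341 - 35112 = -34771)
k = -22260
k + J = -22260 - 34771 = -57031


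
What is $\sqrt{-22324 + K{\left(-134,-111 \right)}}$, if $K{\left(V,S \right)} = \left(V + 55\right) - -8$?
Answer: $i \sqrt{22395} \approx 149.65 i$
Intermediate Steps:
$K{\left(V,S \right)} = 63 + V$ ($K{\left(V,S \right)} = \left(55 + V\right) + 8 = 63 + V$)
$\sqrt{-22324 + K{\left(-134,-111 \right)}} = \sqrt{-22324 + \left(63 - 134\right)} = \sqrt{-22324 - 71} = \sqrt{-22395} = i \sqrt{22395}$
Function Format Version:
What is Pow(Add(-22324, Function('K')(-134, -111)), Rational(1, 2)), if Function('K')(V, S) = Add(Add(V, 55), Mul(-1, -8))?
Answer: Mul(I, Pow(22395, Rational(1, 2))) ≈ Mul(149.65, I)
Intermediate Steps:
Function('K')(V, S) = Add(63, V) (Function('K')(V, S) = Add(Add(55, V), 8) = Add(63, V))
Pow(Add(-22324, Function('K')(-134, -111)), Rational(1, 2)) = Pow(Add(-22324, Add(63, -134)), Rational(1, 2)) = Pow(Add(-22324, -71), Rational(1, 2)) = Pow(-22395, Rational(1, 2)) = Mul(I, Pow(22395, Rational(1, 2)))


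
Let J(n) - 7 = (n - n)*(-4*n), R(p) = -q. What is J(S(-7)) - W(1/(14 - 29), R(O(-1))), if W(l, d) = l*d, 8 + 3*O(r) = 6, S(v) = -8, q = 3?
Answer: 34/5 ≈ 6.8000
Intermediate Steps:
O(r) = -⅔ (O(r) = -8/3 + (⅓)*6 = -8/3 + 2 = -⅔)
R(p) = -3 (R(p) = -1*3 = -3)
J(n) = 7 (J(n) = 7 + (n - n)*(-4*n) = 7 + 0*(-4*n) = 7 + 0 = 7)
W(l, d) = d*l
J(S(-7)) - W(1/(14 - 29), R(O(-1))) = 7 - (-3)/(14 - 29) = 7 - (-3)/(-15) = 7 - (-3)*(-1)/15 = 7 - 1*⅕ = 7 - ⅕ = 34/5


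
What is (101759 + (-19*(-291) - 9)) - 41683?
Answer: 65596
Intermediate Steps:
(101759 + (-19*(-291) - 9)) - 41683 = (101759 + (5529 - 9)) - 41683 = (101759 + 5520) - 41683 = 107279 - 41683 = 65596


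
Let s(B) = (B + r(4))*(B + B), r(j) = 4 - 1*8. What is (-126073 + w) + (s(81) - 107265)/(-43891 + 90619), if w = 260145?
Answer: 2088273875/15576 ≈ 1.3407e+5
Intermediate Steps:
r(j) = -4 (r(j) = 4 - 8 = -4)
s(B) = 2*B*(-4 + B) (s(B) = (B - 4)*(B + B) = (-4 + B)*(2*B) = 2*B*(-4 + B))
(-126073 + w) + (s(81) - 107265)/(-43891 + 90619) = (-126073 + 260145) + (2*81*(-4 + 81) - 107265)/(-43891 + 90619) = 134072 + (2*81*77 - 107265)/46728 = 134072 + (12474 - 107265)*(1/46728) = 134072 - 94791*1/46728 = 134072 - 31597/15576 = 2088273875/15576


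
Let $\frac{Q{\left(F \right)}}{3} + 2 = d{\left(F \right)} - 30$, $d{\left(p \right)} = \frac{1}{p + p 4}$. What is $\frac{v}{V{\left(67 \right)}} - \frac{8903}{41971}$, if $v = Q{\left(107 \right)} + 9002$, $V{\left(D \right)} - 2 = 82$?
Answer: $\frac{199579668503}{1886176740} \approx 105.81$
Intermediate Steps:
$d{\left(p \right)} = \frac{1}{5 p}$ ($d{\left(p \right)} = \frac{1}{p + 4 p} = \frac{1}{5 p}$)
$Q{\left(F \right)} = -96 + \frac{3}{5 F}$ ($Q{\left(F \right)} = -6 + 3 \left(\frac{1}{5 F} - 30\right) = -6 + 3 \left(-30 + \frac{1}{5 F}\right) = -6 - \left(90 - \frac{3}{5 F}\right) = -96 + \frac{3}{5 F}$)
$V{\left(D \right)} = 84$ ($V{\left(D \right)} = 2 + 82 = 84$)
$v = \frac{4764713}{535}$ ($v = \left(-96 + \frac{3}{5 \cdot 107}\right) + 9002 = \left(-96 + \frac{3}{5} \cdot \frac{1}{107}\right) + 9002 = \left(-96 + \frac{3}{535}\right) + 9002 = - \frac{51357}{535} + 9002 = \frac{4764713}{535} \approx 8906.0$)
$\frac{v}{V{\left(67 \right)}} - \frac{8903}{41971} = \frac{4764713}{535 \cdot 84} - \frac{8903}{41971} = \frac{4764713}{535} \cdot \frac{1}{84} - \frac{8903}{41971} = \frac{4764713}{44940} - \frac{8903}{41971} = \frac{199579668503}{1886176740}$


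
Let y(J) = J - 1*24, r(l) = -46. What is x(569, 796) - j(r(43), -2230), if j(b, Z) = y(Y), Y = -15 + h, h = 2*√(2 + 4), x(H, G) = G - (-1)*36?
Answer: 871 - 2*√6 ≈ 866.10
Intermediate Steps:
x(H, G) = 36 + G (x(H, G) = G - 1*(-36) = G + 36 = 36 + G)
h = 2*√6 ≈ 4.8990
Y = -15 + 2*√6 ≈ -10.101
y(J) = -24 + J (y(J) = J - 24 = -24 + J)
j(b, Z) = -39 + 2*√6 (j(b, Z) = -24 + (-15 + 2*√6) = -39 + 2*√6)
x(569, 796) - j(r(43), -2230) = (36 + 796) - (-39 + 2*√6) = 832 + (39 - 2*√6) = 871 - 2*√6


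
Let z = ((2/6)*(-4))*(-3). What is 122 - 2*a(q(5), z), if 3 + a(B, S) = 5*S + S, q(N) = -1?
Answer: 80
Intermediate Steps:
z = 4 (z = ((2*(⅙))*(-4))*(-3) = ((⅓)*(-4))*(-3) = -4/3*(-3) = 4)
a(B, S) = -3 + 6*S (a(B, S) = -3 + (5*S + S) = -3 + 6*S)
122 - 2*a(q(5), z) = 122 - 2*(-3 + 6*4) = 122 - 2*(-3 + 24) = 122 - 2*21 = 122 - 42 = 80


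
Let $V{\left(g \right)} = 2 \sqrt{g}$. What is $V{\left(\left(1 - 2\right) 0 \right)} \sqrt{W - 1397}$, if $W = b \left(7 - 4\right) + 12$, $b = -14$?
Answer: $0$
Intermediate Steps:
$W = -30$ ($W = - 14 \left(7 - 4\right) + 12 = \left(-14\right) 3 + 12 = -42 + 12 = -30$)
$V{\left(\left(1 - 2\right) 0 \right)} \sqrt{W - 1397} = 2 \sqrt{\left(1 - 2\right) 0} \sqrt{-30 - 1397} = 2 \sqrt{\left(-1\right) 0} \sqrt{-1427} = 2 \sqrt{0} i \sqrt{1427} = 2 \cdot 0 i \sqrt{1427} = 0 i \sqrt{1427} = 0$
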